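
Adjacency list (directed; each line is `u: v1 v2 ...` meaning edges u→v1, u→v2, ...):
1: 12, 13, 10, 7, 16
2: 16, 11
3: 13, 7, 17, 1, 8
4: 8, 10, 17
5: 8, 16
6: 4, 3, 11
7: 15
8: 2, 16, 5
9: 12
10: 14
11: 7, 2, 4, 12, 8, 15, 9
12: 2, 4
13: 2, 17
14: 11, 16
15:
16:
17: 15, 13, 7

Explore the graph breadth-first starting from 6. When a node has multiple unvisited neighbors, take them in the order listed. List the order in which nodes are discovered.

Visit 6; enqueue 4, 3, 11 → queue [4, 3, 11]
Visit 4; enqueue 8, 10, 17 → queue [3, 11, 8, 10, 17]
Visit 3; enqueue 13, 7, 1 → queue [11, 8, 10, 17, 13, 7, 1]
Visit 11; enqueue 2, 12, 15, 9 → queue [8, 10, 17, 13, 7, 1, 2, 12, 15, 9]
Visit 8; enqueue 16, 5 → queue [10, 17, 13, 7, 1, 2, 12, 15, 9, 16, 5]
Visit 10; enqueue 14 → queue [17, 13, 7, 1, 2, 12, 15, 9, 16, 5, 14]
Visit 17 → queue [13, 7, 1, 2, 12, 15, 9, 16, 5, 14]
Visit 13 → queue [7, 1, 2, 12, 15, 9, 16, 5, 14]
Visit 7 → queue [1, 2, 12, 15, 9, 16, 5, 14]
Visit 1 → queue [2, 12, 15, 9, 16, 5, 14]
Visit 2 → queue [12, 15, 9, 16, 5, 14]
Visit 12 → queue [15, 9, 16, 5, 14]
Visit 15 → queue [9, 16, 5, 14]
Visit 9 → queue [16, 5, 14]
Visit 16 → queue [5, 14]
Visit 5 → queue [14]
Visit 14 → queue []

6, 4, 3, 11, 8, 10, 17, 13, 7, 1, 2, 12, 15, 9, 16, 5, 14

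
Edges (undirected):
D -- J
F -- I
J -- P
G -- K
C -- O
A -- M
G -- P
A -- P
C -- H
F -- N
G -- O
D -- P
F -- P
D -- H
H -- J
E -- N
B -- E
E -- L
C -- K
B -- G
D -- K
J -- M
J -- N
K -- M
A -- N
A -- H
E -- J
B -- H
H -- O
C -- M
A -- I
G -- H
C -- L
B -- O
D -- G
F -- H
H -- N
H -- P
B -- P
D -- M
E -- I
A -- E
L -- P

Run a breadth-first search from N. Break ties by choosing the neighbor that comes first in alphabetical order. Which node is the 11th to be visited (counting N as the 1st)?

Visit N; enqueue A, E, F, H, J → queue [A, E, F, H, J]
Visit A; enqueue I, M, P → queue [E, F, H, J, I, M, P]
Visit E; enqueue B, L → queue [F, H, J, I, M, P, B, L]
Visit F → queue [H, J, I, M, P, B, L]
Visit H; enqueue C, D, G, O → queue [J, I, M, P, B, L, C, D, G, O]
Visit J → queue [I, M, P, B, L, C, D, G, O]
Visit I → queue [M, P, B, L, C, D, G, O]
Visit M; enqueue K → queue [P, B, L, C, D, G, O, K]
Visit P → queue [B, L, C, D, G, O, K]
Visit B → queue [L, C, D, G, O, K]
Visit L → queue [C, D, G, O, K]
Visit C → queue [D, G, O, K]
Visit D → queue [G, O, K]
Visit G → queue [O, K]
Visit O → queue [K]
Visit K → queue []

Visit order: N, A, E, F, H, J, I, M, P, B, L, C, D, G, O, K

L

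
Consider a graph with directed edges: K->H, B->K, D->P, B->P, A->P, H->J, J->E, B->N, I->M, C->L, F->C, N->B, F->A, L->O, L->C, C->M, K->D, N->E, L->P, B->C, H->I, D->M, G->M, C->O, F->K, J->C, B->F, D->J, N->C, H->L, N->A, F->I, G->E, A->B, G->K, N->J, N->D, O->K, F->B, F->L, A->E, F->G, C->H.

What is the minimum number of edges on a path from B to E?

2

Level 0: B
Level 1: C, F, K, N, P
Level 2: A, D, E, G, H, I, J, L, M, O
E first appears at level 2.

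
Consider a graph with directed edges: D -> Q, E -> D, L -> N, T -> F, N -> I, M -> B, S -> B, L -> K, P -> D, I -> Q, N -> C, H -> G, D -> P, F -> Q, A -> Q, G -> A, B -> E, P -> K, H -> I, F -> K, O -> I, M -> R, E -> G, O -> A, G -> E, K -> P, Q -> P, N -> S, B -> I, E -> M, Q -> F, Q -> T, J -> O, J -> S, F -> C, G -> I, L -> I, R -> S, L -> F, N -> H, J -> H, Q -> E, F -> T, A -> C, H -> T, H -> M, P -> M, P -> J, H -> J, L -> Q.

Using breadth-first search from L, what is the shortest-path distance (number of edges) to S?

Level 0: L
Level 1: F, I, K, N, Q
Level 2: C, E, H, P, S, T
Level 3: B, D, G, J, M
Level 4: A, O, R
S first appears at level 2.

2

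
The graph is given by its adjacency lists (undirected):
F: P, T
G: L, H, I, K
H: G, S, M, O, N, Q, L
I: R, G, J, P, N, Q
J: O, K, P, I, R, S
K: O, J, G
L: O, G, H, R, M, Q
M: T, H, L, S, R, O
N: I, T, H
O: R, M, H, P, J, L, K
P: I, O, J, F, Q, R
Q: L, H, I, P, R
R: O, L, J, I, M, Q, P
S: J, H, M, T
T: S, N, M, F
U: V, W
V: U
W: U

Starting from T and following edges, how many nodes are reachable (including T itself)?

BFS from T visits: T, S, N, M, F, J, H, I, L, R, O, P, K, G, Q
Reachable nodes: 15 of 18 total.

15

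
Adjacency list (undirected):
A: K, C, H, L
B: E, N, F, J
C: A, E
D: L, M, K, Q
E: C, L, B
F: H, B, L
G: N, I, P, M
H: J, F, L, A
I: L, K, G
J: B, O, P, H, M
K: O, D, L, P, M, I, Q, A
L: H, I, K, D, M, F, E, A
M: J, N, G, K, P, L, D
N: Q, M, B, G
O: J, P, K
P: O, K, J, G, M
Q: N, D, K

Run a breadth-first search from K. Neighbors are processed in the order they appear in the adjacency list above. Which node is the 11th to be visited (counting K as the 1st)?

H

Visit K; enqueue O, D, L, P, M, I, Q, A → queue [O, D, L, P, M, I, Q, A]
Visit O; enqueue J → queue [D, L, P, M, I, Q, A, J]
Visit D → queue [L, P, M, I, Q, A, J]
Visit L; enqueue H, F, E → queue [P, M, I, Q, A, J, H, F, E]
Visit P; enqueue G → queue [M, I, Q, A, J, H, F, E, G]
Visit M; enqueue N → queue [I, Q, A, J, H, F, E, G, N]
Visit I → queue [Q, A, J, H, F, E, G, N]
Visit Q → queue [A, J, H, F, E, G, N]
Visit A; enqueue C → queue [J, H, F, E, G, N, C]
Visit J; enqueue B → queue [H, F, E, G, N, C, B]
Visit H → queue [F, E, G, N, C, B]
Visit F → queue [E, G, N, C, B]
Visit E → queue [G, N, C, B]
Visit G → queue [N, C, B]
Visit N → queue [C, B]
Visit C → queue [B]
Visit B → queue []

Visit order: K, O, D, L, P, M, I, Q, A, J, H, F, E, G, N, C, B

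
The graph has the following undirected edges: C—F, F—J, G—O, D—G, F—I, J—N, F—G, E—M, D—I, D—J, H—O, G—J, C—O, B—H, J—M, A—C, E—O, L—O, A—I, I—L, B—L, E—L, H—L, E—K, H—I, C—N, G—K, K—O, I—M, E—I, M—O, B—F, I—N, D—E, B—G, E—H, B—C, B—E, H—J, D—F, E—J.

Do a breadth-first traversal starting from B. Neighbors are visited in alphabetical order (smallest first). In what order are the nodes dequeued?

Visit B; enqueue C, E, F, G, H, L → queue [C, E, F, G, H, L]
Visit C; enqueue A, N, O → queue [E, F, G, H, L, A, N, O]
Visit E; enqueue D, I, J, K, M → queue [F, G, H, L, A, N, O, D, I, J, K, M]
Visit F → queue [G, H, L, A, N, O, D, I, J, K, M]
Visit G → queue [H, L, A, N, O, D, I, J, K, M]
Visit H → queue [L, A, N, O, D, I, J, K, M]
Visit L → queue [A, N, O, D, I, J, K, M]
Visit A → queue [N, O, D, I, J, K, M]
Visit N → queue [O, D, I, J, K, M]
Visit O → queue [D, I, J, K, M]
Visit D → queue [I, J, K, M]
Visit I → queue [J, K, M]
Visit J → queue [K, M]
Visit K → queue [M]
Visit M → queue []

B, C, E, F, G, H, L, A, N, O, D, I, J, K, M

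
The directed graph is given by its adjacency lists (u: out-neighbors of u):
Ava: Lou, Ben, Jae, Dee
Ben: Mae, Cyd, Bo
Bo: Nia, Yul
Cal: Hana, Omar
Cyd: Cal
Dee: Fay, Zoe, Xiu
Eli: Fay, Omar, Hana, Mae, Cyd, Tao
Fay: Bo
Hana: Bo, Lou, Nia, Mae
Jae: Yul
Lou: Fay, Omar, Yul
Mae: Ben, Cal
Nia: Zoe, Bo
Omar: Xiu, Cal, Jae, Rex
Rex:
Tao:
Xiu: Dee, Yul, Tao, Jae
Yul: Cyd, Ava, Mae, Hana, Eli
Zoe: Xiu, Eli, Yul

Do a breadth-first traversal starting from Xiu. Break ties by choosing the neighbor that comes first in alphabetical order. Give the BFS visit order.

Visit Xiu; enqueue Dee, Jae, Tao, Yul → queue [Dee, Jae, Tao, Yul]
Visit Dee; enqueue Fay, Zoe → queue [Jae, Tao, Yul, Fay, Zoe]
Visit Jae → queue [Tao, Yul, Fay, Zoe]
Visit Tao → queue [Yul, Fay, Zoe]
Visit Yul; enqueue Ava, Cyd, Eli, Hana, Mae → queue [Fay, Zoe, Ava, Cyd, Eli, Hana, Mae]
Visit Fay; enqueue Bo → queue [Zoe, Ava, Cyd, Eli, Hana, Mae, Bo]
Visit Zoe → queue [Ava, Cyd, Eli, Hana, Mae, Bo]
Visit Ava; enqueue Ben, Lou → queue [Cyd, Eli, Hana, Mae, Bo, Ben, Lou]
Visit Cyd; enqueue Cal → queue [Eli, Hana, Mae, Bo, Ben, Lou, Cal]
Visit Eli; enqueue Omar → queue [Hana, Mae, Bo, Ben, Lou, Cal, Omar]
Visit Hana; enqueue Nia → queue [Mae, Bo, Ben, Lou, Cal, Omar, Nia]
Visit Mae → queue [Bo, Ben, Lou, Cal, Omar, Nia]
Visit Bo → queue [Ben, Lou, Cal, Omar, Nia]
Visit Ben → queue [Lou, Cal, Omar, Nia]
Visit Lou → queue [Cal, Omar, Nia]
Visit Cal → queue [Omar, Nia]
Visit Omar; enqueue Rex → queue [Nia, Rex]
Visit Nia → queue [Rex]
Visit Rex → queue []

Xiu, Dee, Jae, Tao, Yul, Fay, Zoe, Ava, Cyd, Eli, Hana, Mae, Bo, Ben, Lou, Cal, Omar, Nia, Rex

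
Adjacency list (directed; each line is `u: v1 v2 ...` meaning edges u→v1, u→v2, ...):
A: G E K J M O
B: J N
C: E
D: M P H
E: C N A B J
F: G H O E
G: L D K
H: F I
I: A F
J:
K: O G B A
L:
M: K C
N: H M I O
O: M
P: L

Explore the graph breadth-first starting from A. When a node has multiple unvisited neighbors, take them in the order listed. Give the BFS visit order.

Visit A; enqueue G, E, K, J, M, O → queue [G, E, K, J, M, O]
Visit G; enqueue L, D → queue [E, K, J, M, O, L, D]
Visit E; enqueue C, N, B → queue [K, J, M, O, L, D, C, N, B]
Visit K → queue [J, M, O, L, D, C, N, B]
Visit J → queue [M, O, L, D, C, N, B]
Visit M → queue [O, L, D, C, N, B]
Visit O → queue [L, D, C, N, B]
Visit L → queue [D, C, N, B]
Visit D; enqueue P, H → queue [C, N, B, P, H]
Visit C → queue [N, B, P, H]
Visit N; enqueue I → queue [B, P, H, I]
Visit B → queue [P, H, I]
Visit P → queue [H, I]
Visit H; enqueue F → queue [I, F]
Visit I → queue [F]
Visit F → queue []

A, G, E, K, J, M, O, L, D, C, N, B, P, H, I, F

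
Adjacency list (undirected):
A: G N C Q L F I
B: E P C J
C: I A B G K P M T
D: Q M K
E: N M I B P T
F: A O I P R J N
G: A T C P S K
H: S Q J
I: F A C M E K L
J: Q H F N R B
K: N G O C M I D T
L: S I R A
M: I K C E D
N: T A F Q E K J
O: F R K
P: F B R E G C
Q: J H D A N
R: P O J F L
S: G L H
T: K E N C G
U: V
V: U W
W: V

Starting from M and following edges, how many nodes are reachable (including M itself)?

BFS from M visits: M, C, D, E, I, K, A, B, G, P, T, Q, N, F, L, O, J, S, R, H
Reachable nodes: 20 of 23 total.

20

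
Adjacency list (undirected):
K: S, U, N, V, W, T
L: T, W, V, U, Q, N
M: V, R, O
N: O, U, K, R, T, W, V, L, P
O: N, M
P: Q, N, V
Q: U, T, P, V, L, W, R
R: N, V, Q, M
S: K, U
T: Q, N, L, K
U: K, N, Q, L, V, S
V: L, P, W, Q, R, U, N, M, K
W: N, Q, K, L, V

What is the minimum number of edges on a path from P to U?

Level 0: P
Level 1: N, Q, V
Level 2: K, L, M, O, R, T, U, W
Level 3: S
U first appears at level 2.

2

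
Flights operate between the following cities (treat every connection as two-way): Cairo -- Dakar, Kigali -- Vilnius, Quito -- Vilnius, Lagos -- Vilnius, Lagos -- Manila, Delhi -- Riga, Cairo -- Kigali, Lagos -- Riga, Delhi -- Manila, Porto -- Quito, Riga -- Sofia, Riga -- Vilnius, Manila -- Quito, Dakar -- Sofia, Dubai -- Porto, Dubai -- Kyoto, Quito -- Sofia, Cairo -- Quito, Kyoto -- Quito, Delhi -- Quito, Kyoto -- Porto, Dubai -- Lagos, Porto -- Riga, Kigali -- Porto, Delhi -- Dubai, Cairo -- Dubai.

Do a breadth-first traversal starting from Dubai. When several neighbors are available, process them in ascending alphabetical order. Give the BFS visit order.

Dubai -> Cairo -> Delhi -> Kyoto -> Lagos -> Porto -> Dakar -> Kigali -> Quito -> Manila -> Riga -> Vilnius -> Sofia

Visit Dubai; enqueue Cairo, Delhi, Kyoto, Lagos, Porto → queue [Cairo, Delhi, Kyoto, Lagos, Porto]
Visit Cairo; enqueue Dakar, Kigali, Quito → queue [Delhi, Kyoto, Lagos, Porto, Dakar, Kigali, Quito]
Visit Delhi; enqueue Manila, Riga → queue [Kyoto, Lagos, Porto, Dakar, Kigali, Quito, Manila, Riga]
Visit Kyoto → queue [Lagos, Porto, Dakar, Kigali, Quito, Manila, Riga]
Visit Lagos; enqueue Vilnius → queue [Porto, Dakar, Kigali, Quito, Manila, Riga, Vilnius]
Visit Porto → queue [Dakar, Kigali, Quito, Manila, Riga, Vilnius]
Visit Dakar; enqueue Sofia → queue [Kigali, Quito, Manila, Riga, Vilnius, Sofia]
Visit Kigali → queue [Quito, Manila, Riga, Vilnius, Sofia]
Visit Quito → queue [Manila, Riga, Vilnius, Sofia]
Visit Manila → queue [Riga, Vilnius, Sofia]
Visit Riga → queue [Vilnius, Sofia]
Visit Vilnius → queue [Sofia]
Visit Sofia → queue []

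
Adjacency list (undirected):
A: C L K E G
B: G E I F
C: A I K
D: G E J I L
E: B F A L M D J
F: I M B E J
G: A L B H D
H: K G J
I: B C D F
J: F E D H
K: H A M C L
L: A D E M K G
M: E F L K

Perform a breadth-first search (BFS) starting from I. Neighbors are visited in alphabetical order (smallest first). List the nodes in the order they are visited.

Visit I; enqueue B, C, D, F → queue [B, C, D, F]
Visit B; enqueue E, G → queue [C, D, F, E, G]
Visit C; enqueue A, K → queue [D, F, E, G, A, K]
Visit D; enqueue J, L → queue [F, E, G, A, K, J, L]
Visit F; enqueue M → queue [E, G, A, K, J, L, M]
Visit E → queue [G, A, K, J, L, M]
Visit G; enqueue H → queue [A, K, J, L, M, H]
Visit A → queue [K, J, L, M, H]
Visit K → queue [J, L, M, H]
Visit J → queue [L, M, H]
Visit L → queue [M, H]
Visit M → queue [H]
Visit H → queue []

I → B → C → D → F → E → G → A → K → J → L → M → H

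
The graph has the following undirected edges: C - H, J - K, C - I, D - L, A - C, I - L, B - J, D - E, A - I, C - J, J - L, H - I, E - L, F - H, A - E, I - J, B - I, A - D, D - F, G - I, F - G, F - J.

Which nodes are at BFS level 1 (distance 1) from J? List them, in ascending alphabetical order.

Level 0: J
Level 1: B, C, F, I, K, L
Level 2: A, D, E, G, H

B, C, F, I, K, L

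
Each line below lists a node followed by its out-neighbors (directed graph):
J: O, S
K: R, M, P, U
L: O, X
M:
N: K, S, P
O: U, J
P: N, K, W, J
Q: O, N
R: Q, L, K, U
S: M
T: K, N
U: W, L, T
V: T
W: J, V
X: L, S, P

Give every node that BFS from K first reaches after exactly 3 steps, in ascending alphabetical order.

Level 0: K
Level 1: M, P, R, U
Level 2: J, L, N, Q, T, W
Level 3: O, S, V, X

O, S, V, X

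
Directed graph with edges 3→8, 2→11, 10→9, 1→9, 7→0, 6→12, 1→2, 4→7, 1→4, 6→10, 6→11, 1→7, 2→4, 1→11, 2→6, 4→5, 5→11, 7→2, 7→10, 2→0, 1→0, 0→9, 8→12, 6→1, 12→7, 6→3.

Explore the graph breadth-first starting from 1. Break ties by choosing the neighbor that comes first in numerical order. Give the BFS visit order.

1, 0, 2, 4, 7, 9, 11, 6, 5, 10, 3, 12, 8

Visit 1; enqueue 0, 2, 4, 7, 9, 11 → queue [0, 2, 4, 7, 9, 11]
Visit 0 → queue [2, 4, 7, 9, 11]
Visit 2; enqueue 6 → queue [4, 7, 9, 11, 6]
Visit 4; enqueue 5 → queue [7, 9, 11, 6, 5]
Visit 7; enqueue 10 → queue [9, 11, 6, 5, 10]
Visit 9 → queue [11, 6, 5, 10]
Visit 11 → queue [6, 5, 10]
Visit 6; enqueue 3, 12 → queue [5, 10, 3, 12]
Visit 5 → queue [10, 3, 12]
Visit 10 → queue [3, 12]
Visit 3; enqueue 8 → queue [12, 8]
Visit 12 → queue [8]
Visit 8 → queue []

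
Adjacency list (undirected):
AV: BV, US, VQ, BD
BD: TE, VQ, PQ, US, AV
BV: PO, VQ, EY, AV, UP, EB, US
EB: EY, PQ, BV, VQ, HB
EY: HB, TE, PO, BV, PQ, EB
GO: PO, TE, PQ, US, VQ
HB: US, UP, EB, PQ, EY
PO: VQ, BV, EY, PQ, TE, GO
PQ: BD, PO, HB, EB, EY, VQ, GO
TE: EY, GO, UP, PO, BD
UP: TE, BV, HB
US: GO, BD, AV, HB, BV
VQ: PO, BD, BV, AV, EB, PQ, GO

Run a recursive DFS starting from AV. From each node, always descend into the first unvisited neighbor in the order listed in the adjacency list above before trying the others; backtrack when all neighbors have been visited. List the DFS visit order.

AV, BV, PO, VQ, BD, TE, EY, HB, US, GO, PQ, EB, UP

Visit AV
AV → BV
BV → PO
PO → VQ
VQ → BD
BD → TE
TE → EY
EY → HB
HB → US
US → GO
GO → PQ
PQ → EB
HB → UP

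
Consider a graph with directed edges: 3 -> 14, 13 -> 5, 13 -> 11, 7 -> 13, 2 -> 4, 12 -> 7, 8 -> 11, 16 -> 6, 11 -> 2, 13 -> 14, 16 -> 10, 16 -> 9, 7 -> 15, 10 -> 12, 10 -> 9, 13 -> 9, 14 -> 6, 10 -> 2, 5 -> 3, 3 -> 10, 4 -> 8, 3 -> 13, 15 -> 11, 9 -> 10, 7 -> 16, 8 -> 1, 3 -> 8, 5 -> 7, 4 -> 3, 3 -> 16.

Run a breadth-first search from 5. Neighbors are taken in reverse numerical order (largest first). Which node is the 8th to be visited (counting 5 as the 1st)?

10

Visit 5; enqueue 7, 3 → queue [7, 3]
Visit 7; enqueue 16, 15, 13 → queue [3, 16, 15, 13]
Visit 3; enqueue 14, 10, 8 → queue [16, 15, 13, 14, 10, 8]
Visit 16; enqueue 9, 6 → queue [15, 13, 14, 10, 8, 9, 6]
Visit 15; enqueue 11 → queue [13, 14, 10, 8, 9, 6, 11]
Visit 13 → queue [14, 10, 8, 9, 6, 11]
Visit 14 → queue [10, 8, 9, 6, 11]
Visit 10; enqueue 12, 2 → queue [8, 9, 6, 11, 12, 2]
Visit 8; enqueue 1 → queue [9, 6, 11, 12, 2, 1]
Visit 9 → queue [6, 11, 12, 2, 1]
Visit 6 → queue [11, 12, 2, 1]
Visit 11 → queue [12, 2, 1]
Visit 12 → queue [2, 1]
Visit 2; enqueue 4 → queue [1, 4]
Visit 1 → queue [4]
Visit 4 → queue []

Visit order: 5, 7, 3, 16, 15, 13, 14, 10, 8, 9, 6, 11, 12, 2, 1, 4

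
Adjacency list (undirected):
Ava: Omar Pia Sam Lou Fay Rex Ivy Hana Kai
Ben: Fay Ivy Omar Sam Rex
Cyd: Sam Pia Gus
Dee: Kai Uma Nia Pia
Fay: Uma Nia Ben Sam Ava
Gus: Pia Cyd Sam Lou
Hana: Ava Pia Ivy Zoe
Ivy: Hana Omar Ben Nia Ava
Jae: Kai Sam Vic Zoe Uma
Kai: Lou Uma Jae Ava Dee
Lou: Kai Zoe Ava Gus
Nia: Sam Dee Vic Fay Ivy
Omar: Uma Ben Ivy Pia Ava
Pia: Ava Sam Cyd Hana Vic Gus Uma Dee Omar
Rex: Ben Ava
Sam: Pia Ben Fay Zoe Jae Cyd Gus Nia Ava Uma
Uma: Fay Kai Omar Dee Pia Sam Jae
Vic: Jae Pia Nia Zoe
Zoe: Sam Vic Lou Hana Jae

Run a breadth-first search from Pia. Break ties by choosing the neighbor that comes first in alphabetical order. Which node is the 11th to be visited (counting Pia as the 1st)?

Visit Pia; enqueue Ava, Cyd, Dee, Gus, Hana, Omar, Sam, Uma, Vic → queue [Ava, Cyd, Dee, Gus, Hana, Omar, Sam, Uma, Vic]
Visit Ava; enqueue Fay, Ivy, Kai, Lou, Rex → queue [Cyd, Dee, Gus, Hana, Omar, Sam, Uma, Vic, Fay, Ivy, Kai, Lou, Rex]
Visit Cyd → queue [Dee, Gus, Hana, Omar, Sam, Uma, Vic, Fay, Ivy, Kai, Lou, Rex]
Visit Dee; enqueue Nia → queue [Gus, Hana, Omar, Sam, Uma, Vic, Fay, Ivy, Kai, Lou, Rex, Nia]
Visit Gus → queue [Hana, Omar, Sam, Uma, Vic, Fay, Ivy, Kai, Lou, Rex, Nia]
Visit Hana; enqueue Zoe → queue [Omar, Sam, Uma, Vic, Fay, Ivy, Kai, Lou, Rex, Nia, Zoe]
Visit Omar; enqueue Ben → queue [Sam, Uma, Vic, Fay, Ivy, Kai, Lou, Rex, Nia, Zoe, Ben]
Visit Sam; enqueue Jae → queue [Uma, Vic, Fay, Ivy, Kai, Lou, Rex, Nia, Zoe, Ben, Jae]
Visit Uma → queue [Vic, Fay, Ivy, Kai, Lou, Rex, Nia, Zoe, Ben, Jae]
Visit Vic → queue [Fay, Ivy, Kai, Lou, Rex, Nia, Zoe, Ben, Jae]
Visit Fay → queue [Ivy, Kai, Lou, Rex, Nia, Zoe, Ben, Jae]
Visit Ivy → queue [Kai, Lou, Rex, Nia, Zoe, Ben, Jae]
Visit Kai → queue [Lou, Rex, Nia, Zoe, Ben, Jae]
Visit Lou → queue [Rex, Nia, Zoe, Ben, Jae]
Visit Rex → queue [Nia, Zoe, Ben, Jae]
Visit Nia → queue [Zoe, Ben, Jae]
Visit Zoe → queue [Ben, Jae]
Visit Ben → queue [Jae]
Visit Jae → queue []

Visit order: Pia, Ava, Cyd, Dee, Gus, Hana, Omar, Sam, Uma, Vic, Fay, Ivy, Kai, Lou, Rex, Nia, Zoe, Ben, Jae

Fay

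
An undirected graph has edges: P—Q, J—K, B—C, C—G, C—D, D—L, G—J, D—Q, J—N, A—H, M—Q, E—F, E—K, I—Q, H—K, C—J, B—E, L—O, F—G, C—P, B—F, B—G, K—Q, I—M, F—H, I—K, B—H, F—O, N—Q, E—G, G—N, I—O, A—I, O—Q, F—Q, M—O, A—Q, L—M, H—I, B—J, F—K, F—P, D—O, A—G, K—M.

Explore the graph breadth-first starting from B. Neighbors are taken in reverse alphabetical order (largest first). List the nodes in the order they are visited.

Visit B; enqueue J, H, G, F, E, C → queue [J, H, G, F, E, C]
Visit J; enqueue N, K → queue [H, G, F, E, C, N, K]
Visit H; enqueue I, A → queue [G, F, E, C, N, K, I, A]
Visit G → queue [F, E, C, N, K, I, A]
Visit F; enqueue Q, P, O → queue [E, C, N, K, I, A, Q, P, O]
Visit E → queue [C, N, K, I, A, Q, P, O]
Visit C; enqueue D → queue [N, K, I, A, Q, P, O, D]
Visit N → queue [K, I, A, Q, P, O, D]
Visit K; enqueue M → queue [I, A, Q, P, O, D, M]
Visit I → queue [A, Q, P, O, D, M]
Visit A → queue [Q, P, O, D, M]
Visit Q → queue [P, O, D, M]
Visit P → queue [O, D, M]
Visit O; enqueue L → queue [D, M, L]
Visit D → queue [M, L]
Visit M → queue [L]
Visit L → queue []

B, J, H, G, F, E, C, N, K, I, A, Q, P, O, D, M, L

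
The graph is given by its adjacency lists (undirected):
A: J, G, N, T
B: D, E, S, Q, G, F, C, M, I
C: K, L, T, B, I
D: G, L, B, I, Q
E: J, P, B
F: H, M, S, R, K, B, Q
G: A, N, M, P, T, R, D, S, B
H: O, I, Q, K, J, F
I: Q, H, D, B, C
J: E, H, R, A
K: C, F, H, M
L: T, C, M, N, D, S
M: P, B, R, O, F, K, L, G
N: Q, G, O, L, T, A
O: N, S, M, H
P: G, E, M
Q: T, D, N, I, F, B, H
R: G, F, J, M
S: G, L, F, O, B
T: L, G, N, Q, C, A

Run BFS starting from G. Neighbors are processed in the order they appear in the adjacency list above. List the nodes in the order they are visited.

G, A, N, M, P, T, R, D, S, B, J, Q, O, L, F, K, E, C, I, H

Visit G; enqueue A, N, M, P, T, R, D, S, B → queue [A, N, M, P, T, R, D, S, B]
Visit A; enqueue J → queue [N, M, P, T, R, D, S, B, J]
Visit N; enqueue Q, O, L → queue [M, P, T, R, D, S, B, J, Q, O, L]
Visit M; enqueue F, K → queue [P, T, R, D, S, B, J, Q, O, L, F, K]
Visit P; enqueue E → queue [T, R, D, S, B, J, Q, O, L, F, K, E]
Visit T; enqueue C → queue [R, D, S, B, J, Q, O, L, F, K, E, C]
Visit R → queue [D, S, B, J, Q, O, L, F, K, E, C]
Visit D; enqueue I → queue [S, B, J, Q, O, L, F, K, E, C, I]
Visit S → queue [B, J, Q, O, L, F, K, E, C, I]
Visit B → queue [J, Q, O, L, F, K, E, C, I]
Visit J; enqueue H → queue [Q, O, L, F, K, E, C, I, H]
Visit Q → queue [O, L, F, K, E, C, I, H]
Visit O → queue [L, F, K, E, C, I, H]
Visit L → queue [F, K, E, C, I, H]
Visit F → queue [K, E, C, I, H]
Visit K → queue [E, C, I, H]
Visit E → queue [C, I, H]
Visit C → queue [I, H]
Visit I → queue [H]
Visit H → queue []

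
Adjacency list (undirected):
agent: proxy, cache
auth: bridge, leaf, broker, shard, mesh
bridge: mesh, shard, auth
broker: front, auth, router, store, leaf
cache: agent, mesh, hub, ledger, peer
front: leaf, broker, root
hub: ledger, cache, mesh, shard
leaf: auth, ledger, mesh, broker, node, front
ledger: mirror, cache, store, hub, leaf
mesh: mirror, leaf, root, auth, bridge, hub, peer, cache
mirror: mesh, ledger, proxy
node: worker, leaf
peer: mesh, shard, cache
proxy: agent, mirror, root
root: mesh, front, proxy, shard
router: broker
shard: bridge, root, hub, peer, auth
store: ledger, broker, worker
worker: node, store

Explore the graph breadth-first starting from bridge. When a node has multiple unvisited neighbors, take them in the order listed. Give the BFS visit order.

bridge, mesh, shard, auth, mirror, leaf, root, hub, peer, cache, broker, ledger, proxy, node, front, agent, router, store, worker

Visit bridge; enqueue mesh, shard, auth → queue [mesh, shard, auth]
Visit mesh; enqueue mirror, leaf, root, hub, peer, cache → queue [shard, auth, mirror, leaf, root, hub, peer, cache]
Visit shard → queue [auth, mirror, leaf, root, hub, peer, cache]
Visit auth; enqueue broker → queue [mirror, leaf, root, hub, peer, cache, broker]
Visit mirror; enqueue ledger, proxy → queue [leaf, root, hub, peer, cache, broker, ledger, proxy]
Visit leaf; enqueue node, front → queue [root, hub, peer, cache, broker, ledger, proxy, node, front]
Visit root → queue [hub, peer, cache, broker, ledger, proxy, node, front]
Visit hub → queue [peer, cache, broker, ledger, proxy, node, front]
Visit peer → queue [cache, broker, ledger, proxy, node, front]
Visit cache; enqueue agent → queue [broker, ledger, proxy, node, front, agent]
Visit broker; enqueue router, store → queue [ledger, proxy, node, front, agent, router, store]
Visit ledger → queue [proxy, node, front, agent, router, store]
Visit proxy → queue [node, front, agent, router, store]
Visit node; enqueue worker → queue [front, agent, router, store, worker]
Visit front → queue [agent, router, store, worker]
Visit agent → queue [router, store, worker]
Visit router → queue [store, worker]
Visit store → queue [worker]
Visit worker → queue []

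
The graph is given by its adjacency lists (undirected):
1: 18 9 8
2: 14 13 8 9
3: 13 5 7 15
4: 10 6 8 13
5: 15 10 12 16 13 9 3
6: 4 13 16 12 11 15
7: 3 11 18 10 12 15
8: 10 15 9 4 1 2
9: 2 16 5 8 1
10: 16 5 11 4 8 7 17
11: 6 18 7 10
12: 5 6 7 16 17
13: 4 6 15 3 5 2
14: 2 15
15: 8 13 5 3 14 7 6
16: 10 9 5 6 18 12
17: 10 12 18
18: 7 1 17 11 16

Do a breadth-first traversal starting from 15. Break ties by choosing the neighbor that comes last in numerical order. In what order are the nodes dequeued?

15, 14, 13, 8, 7, 6, 5, 3, 2, 4, 10, 9, 1, 18, 12, 11, 16, 17

Visit 15; enqueue 14, 13, 8, 7, 6, 5, 3 → queue [14, 13, 8, 7, 6, 5, 3]
Visit 14; enqueue 2 → queue [13, 8, 7, 6, 5, 3, 2]
Visit 13; enqueue 4 → queue [8, 7, 6, 5, 3, 2, 4]
Visit 8; enqueue 10, 9, 1 → queue [7, 6, 5, 3, 2, 4, 10, 9, 1]
Visit 7; enqueue 18, 12, 11 → queue [6, 5, 3, 2, 4, 10, 9, 1, 18, 12, 11]
Visit 6; enqueue 16 → queue [5, 3, 2, 4, 10, 9, 1, 18, 12, 11, 16]
Visit 5 → queue [3, 2, 4, 10, 9, 1, 18, 12, 11, 16]
Visit 3 → queue [2, 4, 10, 9, 1, 18, 12, 11, 16]
Visit 2 → queue [4, 10, 9, 1, 18, 12, 11, 16]
Visit 4 → queue [10, 9, 1, 18, 12, 11, 16]
Visit 10; enqueue 17 → queue [9, 1, 18, 12, 11, 16, 17]
Visit 9 → queue [1, 18, 12, 11, 16, 17]
Visit 1 → queue [18, 12, 11, 16, 17]
Visit 18 → queue [12, 11, 16, 17]
Visit 12 → queue [11, 16, 17]
Visit 11 → queue [16, 17]
Visit 16 → queue [17]
Visit 17 → queue []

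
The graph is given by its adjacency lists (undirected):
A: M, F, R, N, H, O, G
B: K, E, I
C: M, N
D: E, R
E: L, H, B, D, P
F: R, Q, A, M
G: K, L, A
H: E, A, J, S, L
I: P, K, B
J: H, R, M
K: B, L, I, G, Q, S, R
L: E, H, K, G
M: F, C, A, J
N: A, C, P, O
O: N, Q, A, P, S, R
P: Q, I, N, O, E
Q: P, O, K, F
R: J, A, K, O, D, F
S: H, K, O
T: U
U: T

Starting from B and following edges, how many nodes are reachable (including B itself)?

19

BFS from B visits: B, K, E, I, L, G, Q, S, R, H, D, P, A, O, F, J, N, M, C
Reachable nodes: 19 of 21 total.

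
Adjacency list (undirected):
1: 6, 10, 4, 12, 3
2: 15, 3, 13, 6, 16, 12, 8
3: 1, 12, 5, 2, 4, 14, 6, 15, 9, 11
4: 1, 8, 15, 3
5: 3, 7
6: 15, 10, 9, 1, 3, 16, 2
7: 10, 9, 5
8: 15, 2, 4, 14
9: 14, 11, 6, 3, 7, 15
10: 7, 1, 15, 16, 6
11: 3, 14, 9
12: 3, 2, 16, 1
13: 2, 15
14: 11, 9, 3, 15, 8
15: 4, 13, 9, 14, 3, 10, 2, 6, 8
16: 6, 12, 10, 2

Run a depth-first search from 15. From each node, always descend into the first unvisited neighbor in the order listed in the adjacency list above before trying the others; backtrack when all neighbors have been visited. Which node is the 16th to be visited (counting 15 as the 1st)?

5

Visit 15
15 → 4
4 → 1
1 → 6
6 → 10
10 → 7
7 → 9
9 → 14
14 → 11
11 → 3
3 → 12
12 → 2
2 → 13
2 → 16
2 → 8
3 → 5

Visit order: 15, 4, 1, 6, 10, 7, 9, 14, 11, 3, 12, 2, 13, 16, 8, 5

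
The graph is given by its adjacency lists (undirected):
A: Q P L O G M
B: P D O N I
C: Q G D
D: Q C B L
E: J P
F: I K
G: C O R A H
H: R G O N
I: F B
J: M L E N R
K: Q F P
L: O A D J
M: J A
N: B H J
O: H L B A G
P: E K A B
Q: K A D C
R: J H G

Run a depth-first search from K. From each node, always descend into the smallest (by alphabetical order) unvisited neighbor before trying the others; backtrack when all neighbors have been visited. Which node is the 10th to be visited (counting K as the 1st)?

Visit K
K → F
F → I
I → B
B → D
D → C
C → G
G → A
A → L
L → J
J → E
E → P
J → M
J → N
N → H
H → O
H → R
A → Q

Visit order: K, F, I, B, D, C, G, A, L, J, E, P, M, N, H, O, R, Q

J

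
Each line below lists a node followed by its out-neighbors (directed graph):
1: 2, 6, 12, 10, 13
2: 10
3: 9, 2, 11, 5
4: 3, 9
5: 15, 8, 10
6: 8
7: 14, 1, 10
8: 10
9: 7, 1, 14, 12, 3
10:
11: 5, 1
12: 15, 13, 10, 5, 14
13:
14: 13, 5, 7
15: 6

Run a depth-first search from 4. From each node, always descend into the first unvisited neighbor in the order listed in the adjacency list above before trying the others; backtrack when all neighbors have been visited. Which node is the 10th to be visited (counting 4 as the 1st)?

8

Visit 4
4 → 3
3 → 9
9 → 7
7 → 14
14 → 13
14 → 5
5 → 15
15 → 6
6 → 8
8 → 10
7 → 1
1 → 2
1 → 12
3 → 11

Visit order: 4, 3, 9, 7, 14, 13, 5, 15, 6, 8, 10, 1, 2, 12, 11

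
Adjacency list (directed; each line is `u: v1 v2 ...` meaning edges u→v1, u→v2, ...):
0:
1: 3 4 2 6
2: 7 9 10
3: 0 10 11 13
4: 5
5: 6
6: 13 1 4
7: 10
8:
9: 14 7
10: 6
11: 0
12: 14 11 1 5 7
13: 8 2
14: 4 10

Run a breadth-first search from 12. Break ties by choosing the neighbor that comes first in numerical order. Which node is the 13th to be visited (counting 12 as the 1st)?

9

Visit 12; enqueue 1, 5, 7, 11, 14 → queue [1, 5, 7, 11, 14]
Visit 1; enqueue 2, 3, 4, 6 → queue [5, 7, 11, 14, 2, 3, 4, 6]
Visit 5 → queue [7, 11, 14, 2, 3, 4, 6]
Visit 7; enqueue 10 → queue [11, 14, 2, 3, 4, 6, 10]
Visit 11; enqueue 0 → queue [14, 2, 3, 4, 6, 10, 0]
Visit 14 → queue [2, 3, 4, 6, 10, 0]
Visit 2; enqueue 9 → queue [3, 4, 6, 10, 0, 9]
Visit 3; enqueue 13 → queue [4, 6, 10, 0, 9, 13]
Visit 4 → queue [6, 10, 0, 9, 13]
Visit 6 → queue [10, 0, 9, 13]
Visit 10 → queue [0, 9, 13]
Visit 0 → queue [9, 13]
Visit 9 → queue [13]
Visit 13; enqueue 8 → queue [8]
Visit 8 → queue []

Visit order: 12, 1, 5, 7, 11, 14, 2, 3, 4, 6, 10, 0, 9, 13, 8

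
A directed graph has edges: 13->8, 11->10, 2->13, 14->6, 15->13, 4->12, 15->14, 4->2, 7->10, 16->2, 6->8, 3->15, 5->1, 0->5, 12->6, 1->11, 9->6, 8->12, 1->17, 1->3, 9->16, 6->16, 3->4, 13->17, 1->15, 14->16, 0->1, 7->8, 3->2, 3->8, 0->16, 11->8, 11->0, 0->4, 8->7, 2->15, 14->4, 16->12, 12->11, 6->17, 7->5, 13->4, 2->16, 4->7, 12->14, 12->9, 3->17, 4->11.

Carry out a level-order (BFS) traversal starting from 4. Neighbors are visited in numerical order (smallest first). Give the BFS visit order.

4, 2, 7, 11, 12, 13, 15, 16, 5, 8, 10, 0, 6, 9, 14, 17, 1, 3

Visit 4; enqueue 2, 7, 11, 12 → queue [2, 7, 11, 12]
Visit 2; enqueue 13, 15, 16 → queue [7, 11, 12, 13, 15, 16]
Visit 7; enqueue 5, 8, 10 → queue [11, 12, 13, 15, 16, 5, 8, 10]
Visit 11; enqueue 0 → queue [12, 13, 15, 16, 5, 8, 10, 0]
Visit 12; enqueue 6, 9, 14 → queue [13, 15, 16, 5, 8, 10, 0, 6, 9, 14]
Visit 13; enqueue 17 → queue [15, 16, 5, 8, 10, 0, 6, 9, 14, 17]
Visit 15 → queue [16, 5, 8, 10, 0, 6, 9, 14, 17]
Visit 16 → queue [5, 8, 10, 0, 6, 9, 14, 17]
Visit 5; enqueue 1 → queue [8, 10, 0, 6, 9, 14, 17, 1]
Visit 8 → queue [10, 0, 6, 9, 14, 17, 1]
Visit 10 → queue [0, 6, 9, 14, 17, 1]
Visit 0 → queue [6, 9, 14, 17, 1]
Visit 6 → queue [9, 14, 17, 1]
Visit 9 → queue [14, 17, 1]
Visit 14 → queue [17, 1]
Visit 17 → queue [1]
Visit 1; enqueue 3 → queue [3]
Visit 3 → queue []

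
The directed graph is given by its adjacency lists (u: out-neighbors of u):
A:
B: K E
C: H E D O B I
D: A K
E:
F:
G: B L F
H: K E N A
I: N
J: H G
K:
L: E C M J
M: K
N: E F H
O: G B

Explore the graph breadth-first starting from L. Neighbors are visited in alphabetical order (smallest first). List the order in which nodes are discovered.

L -> C -> E -> J -> M -> B -> D -> H -> I -> O -> G -> K -> A -> N -> F

Visit L; enqueue C, E, J, M → queue [C, E, J, M]
Visit C; enqueue B, D, H, I, O → queue [E, J, M, B, D, H, I, O]
Visit E → queue [J, M, B, D, H, I, O]
Visit J; enqueue G → queue [M, B, D, H, I, O, G]
Visit M; enqueue K → queue [B, D, H, I, O, G, K]
Visit B → queue [D, H, I, O, G, K]
Visit D; enqueue A → queue [H, I, O, G, K, A]
Visit H; enqueue N → queue [I, O, G, K, A, N]
Visit I → queue [O, G, K, A, N]
Visit O → queue [G, K, A, N]
Visit G; enqueue F → queue [K, A, N, F]
Visit K → queue [A, N, F]
Visit A → queue [N, F]
Visit N → queue [F]
Visit F → queue []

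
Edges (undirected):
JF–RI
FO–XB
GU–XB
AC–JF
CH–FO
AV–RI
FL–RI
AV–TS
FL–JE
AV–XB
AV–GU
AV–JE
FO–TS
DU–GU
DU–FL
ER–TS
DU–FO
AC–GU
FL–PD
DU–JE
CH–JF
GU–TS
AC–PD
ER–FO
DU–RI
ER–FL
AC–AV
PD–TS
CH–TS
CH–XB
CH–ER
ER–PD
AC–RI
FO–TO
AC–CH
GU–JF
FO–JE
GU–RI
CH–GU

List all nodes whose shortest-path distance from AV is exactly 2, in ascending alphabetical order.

CH, DU, ER, FL, FO, JF, PD

Level 0: AV
Level 1: AC, GU, JE, RI, TS, XB
Level 2: CH, DU, ER, FL, FO, JF, PD
Level 3: TO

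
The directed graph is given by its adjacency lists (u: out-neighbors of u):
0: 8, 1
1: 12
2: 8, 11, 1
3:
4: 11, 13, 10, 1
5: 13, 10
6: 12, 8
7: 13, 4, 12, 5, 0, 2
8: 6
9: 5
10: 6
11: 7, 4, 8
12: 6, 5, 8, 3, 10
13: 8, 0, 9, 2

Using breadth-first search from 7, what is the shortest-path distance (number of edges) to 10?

2

Level 0: 7
Level 1: 0, 2, 4, 5, 12, 13
Level 2: 1, 3, 6, 8, 9, 10, 11
10 first appears at level 2.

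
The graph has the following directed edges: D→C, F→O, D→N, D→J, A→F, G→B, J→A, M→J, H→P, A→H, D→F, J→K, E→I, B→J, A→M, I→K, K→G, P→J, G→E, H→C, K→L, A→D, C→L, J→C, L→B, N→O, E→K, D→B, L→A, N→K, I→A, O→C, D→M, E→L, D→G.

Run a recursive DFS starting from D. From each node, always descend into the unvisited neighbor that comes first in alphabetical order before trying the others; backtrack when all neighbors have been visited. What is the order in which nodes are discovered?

D, B, J, A, F, O, C, L, H, P, M, K, G, E, I, N

Visit D
D → B
B → J
J → A
A → F
F → O
O → C
C → L
A → H
H → P
A → M
J → K
K → G
G → E
E → I
D → N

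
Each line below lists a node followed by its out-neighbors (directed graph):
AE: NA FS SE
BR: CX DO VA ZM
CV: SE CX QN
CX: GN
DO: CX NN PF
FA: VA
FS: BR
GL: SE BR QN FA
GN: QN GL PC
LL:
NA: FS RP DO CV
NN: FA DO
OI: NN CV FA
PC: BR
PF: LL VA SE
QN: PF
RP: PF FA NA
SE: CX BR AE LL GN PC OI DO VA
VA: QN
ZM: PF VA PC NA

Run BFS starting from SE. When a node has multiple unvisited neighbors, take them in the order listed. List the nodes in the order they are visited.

Visit SE; enqueue CX, BR, AE, LL, GN, PC, OI, DO, VA → queue [CX, BR, AE, LL, GN, PC, OI, DO, VA]
Visit CX → queue [BR, AE, LL, GN, PC, OI, DO, VA]
Visit BR; enqueue ZM → queue [AE, LL, GN, PC, OI, DO, VA, ZM]
Visit AE; enqueue NA, FS → queue [LL, GN, PC, OI, DO, VA, ZM, NA, FS]
Visit LL → queue [GN, PC, OI, DO, VA, ZM, NA, FS]
Visit GN; enqueue QN, GL → queue [PC, OI, DO, VA, ZM, NA, FS, QN, GL]
Visit PC → queue [OI, DO, VA, ZM, NA, FS, QN, GL]
Visit OI; enqueue NN, CV, FA → queue [DO, VA, ZM, NA, FS, QN, GL, NN, CV, FA]
Visit DO; enqueue PF → queue [VA, ZM, NA, FS, QN, GL, NN, CV, FA, PF]
Visit VA → queue [ZM, NA, FS, QN, GL, NN, CV, FA, PF]
Visit ZM → queue [NA, FS, QN, GL, NN, CV, FA, PF]
Visit NA; enqueue RP → queue [FS, QN, GL, NN, CV, FA, PF, RP]
Visit FS → queue [QN, GL, NN, CV, FA, PF, RP]
Visit QN → queue [GL, NN, CV, FA, PF, RP]
Visit GL → queue [NN, CV, FA, PF, RP]
Visit NN → queue [CV, FA, PF, RP]
Visit CV → queue [FA, PF, RP]
Visit FA → queue [PF, RP]
Visit PF → queue [RP]
Visit RP → queue []

SE CX BR AE LL GN PC OI DO VA ZM NA FS QN GL NN CV FA PF RP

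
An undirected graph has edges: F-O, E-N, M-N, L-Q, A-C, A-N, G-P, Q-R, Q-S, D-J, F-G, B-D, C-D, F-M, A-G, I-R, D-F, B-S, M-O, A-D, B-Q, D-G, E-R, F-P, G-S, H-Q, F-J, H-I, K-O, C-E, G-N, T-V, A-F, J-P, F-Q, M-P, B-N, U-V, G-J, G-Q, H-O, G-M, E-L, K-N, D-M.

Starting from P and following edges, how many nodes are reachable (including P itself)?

19

BFS from P visits: P, M, J, G, F, O, N, D, S, Q, A, K, H, E, B, C, R, L, I
Reachable nodes: 19 of 22 total.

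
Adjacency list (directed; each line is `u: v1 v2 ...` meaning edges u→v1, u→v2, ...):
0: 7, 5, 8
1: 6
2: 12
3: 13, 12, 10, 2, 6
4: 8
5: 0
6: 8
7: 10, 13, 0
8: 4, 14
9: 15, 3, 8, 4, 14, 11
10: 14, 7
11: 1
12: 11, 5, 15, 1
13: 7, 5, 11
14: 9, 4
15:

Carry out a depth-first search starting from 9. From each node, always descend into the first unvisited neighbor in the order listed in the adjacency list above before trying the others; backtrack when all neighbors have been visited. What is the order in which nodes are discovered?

Visit 9
9 → 15
9 → 3
3 → 13
13 → 7
7 → 10
10 → 14
14 → 4
4 → 8
7 → 0
0 → 5
13 → 11
11 → 1
1 → 6
3 → 12
3 → 2

9, 15, 3, 13, 7, 10, 14, 4, 8, 0, 5, 11, 1, 6, 12, 2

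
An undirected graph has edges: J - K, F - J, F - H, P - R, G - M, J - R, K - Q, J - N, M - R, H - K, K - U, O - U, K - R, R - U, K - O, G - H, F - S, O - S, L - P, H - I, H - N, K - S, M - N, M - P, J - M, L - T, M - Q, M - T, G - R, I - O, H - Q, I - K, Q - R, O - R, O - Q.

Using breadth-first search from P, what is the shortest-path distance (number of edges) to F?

3

Level 0: P
Level 1: L, M, R
Level 2: G, J, K, N, O, Q, T, U
Level 3: F, H, I, S
F first appears at level 3.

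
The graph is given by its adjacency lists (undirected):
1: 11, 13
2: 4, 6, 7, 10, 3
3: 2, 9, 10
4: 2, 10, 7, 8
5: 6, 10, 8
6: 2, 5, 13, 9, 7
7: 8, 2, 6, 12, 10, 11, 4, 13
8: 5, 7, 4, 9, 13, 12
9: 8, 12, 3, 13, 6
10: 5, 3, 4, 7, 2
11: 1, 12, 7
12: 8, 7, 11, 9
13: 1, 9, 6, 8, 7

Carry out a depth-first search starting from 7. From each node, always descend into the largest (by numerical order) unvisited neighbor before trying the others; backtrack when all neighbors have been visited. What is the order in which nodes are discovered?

7 13 9 12 11 1 8 5 10 4 2 6 3

Visit 7
7 → 13
13 → 9
9 → 12
12 → 11
11 → 1
12 → 8
8 → 5
5 → 10
10 → 4
4 → 2
2 → 6
2 → 3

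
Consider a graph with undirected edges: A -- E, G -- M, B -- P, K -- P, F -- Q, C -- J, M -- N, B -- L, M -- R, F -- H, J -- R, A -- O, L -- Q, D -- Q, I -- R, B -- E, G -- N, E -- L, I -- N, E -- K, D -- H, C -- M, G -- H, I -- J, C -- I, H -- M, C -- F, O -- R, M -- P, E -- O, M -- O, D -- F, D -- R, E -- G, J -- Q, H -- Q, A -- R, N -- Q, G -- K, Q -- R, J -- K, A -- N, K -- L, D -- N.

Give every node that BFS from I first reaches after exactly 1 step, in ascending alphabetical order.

Level 0: I
Level 1: C, J, N, R
Level 2: A, D, F, G, K, M, O, Q
Level 3: E, H, L, P
Level 4: B

C, J, N, R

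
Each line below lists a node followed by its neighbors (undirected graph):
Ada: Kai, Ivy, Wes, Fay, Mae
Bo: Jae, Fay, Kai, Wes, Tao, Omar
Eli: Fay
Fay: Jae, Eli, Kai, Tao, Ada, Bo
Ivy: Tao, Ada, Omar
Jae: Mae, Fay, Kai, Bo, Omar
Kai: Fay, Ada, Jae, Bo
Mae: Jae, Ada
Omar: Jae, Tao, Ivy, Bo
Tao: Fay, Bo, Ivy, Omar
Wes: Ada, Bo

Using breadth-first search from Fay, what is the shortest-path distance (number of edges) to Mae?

Level 0: Fay
Level 1: Ada, Bo, Eli, Jae, Kai, Tao
Level 2: Ivy, Mae, Omar, Wes
Mae first appears at level 2.

2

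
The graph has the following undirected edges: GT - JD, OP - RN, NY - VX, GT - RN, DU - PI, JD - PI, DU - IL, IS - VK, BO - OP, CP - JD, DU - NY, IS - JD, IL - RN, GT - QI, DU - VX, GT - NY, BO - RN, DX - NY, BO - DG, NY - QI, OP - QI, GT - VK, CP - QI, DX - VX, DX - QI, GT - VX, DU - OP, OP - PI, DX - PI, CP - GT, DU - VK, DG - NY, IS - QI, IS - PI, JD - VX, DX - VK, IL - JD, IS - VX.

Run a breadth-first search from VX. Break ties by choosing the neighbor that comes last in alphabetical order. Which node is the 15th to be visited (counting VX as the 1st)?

Visit VX; enqueue NY, JD, IS, GT, DX, DU → queue [NY, JD, IS, GT, DX, DU]
Visit NY; enqueue QI, DG → queue [JD, IS, GT, DX, DU, QI, DG]
Visit JD; enqueue PI, IL, CP → queue [IS, GT, DX, DU, QI, DG, PI, IL, CP]
Visit IS; enqueue VK → queue [GT, DX, DU, QI, DG, PI, IL, CP, VK]
Visit GT; enqueue RN → queue [DX, DU, QI, DG, PI, IL, CP, VK, RN]
Visit DX → queue [DU, QI, DG, PI, IL, CP, VK, RN]
Visit DU; enqueue OP → queue [QI, DG, PI, IL, CP, VK, RN, OP]
Visit QI → queue [DG, PI, IL, CP, VK, RN, OP]
Visit DG; enqueue BO → queue [PI, IL, CP, VK, RN, OP, BO]
Visit PI → queue [IL, CP, VK, RN, OP, BO]
Visit IL → queue [CP, VK, RN, OP, BO]
Visit CP → queue [VK, RN, OP, BO]
Visit VK → queue [RN, OP, BO]
Visit RN → queue [OP, BO]
Visit OP → queue [BO]
Visit BO → queue []

Visit order: VX, NY, JD, IS, GT, DX, DU, QI, DG, PI, IL, CP, VK, RN, OP, BO

OP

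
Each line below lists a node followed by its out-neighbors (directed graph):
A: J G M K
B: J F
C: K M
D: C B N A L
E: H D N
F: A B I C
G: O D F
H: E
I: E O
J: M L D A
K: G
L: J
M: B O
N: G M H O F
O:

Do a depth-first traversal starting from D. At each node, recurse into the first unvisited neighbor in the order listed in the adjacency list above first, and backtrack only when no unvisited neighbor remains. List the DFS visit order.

Visit D
D → C
C → K
K → G
G → O
G → F
F → A
A → J
J → M
M → B
J → L
F → I
I → E
E → H
E → N

D, C, K, G, O, F, A, J, M, B, L, I, E, H, N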